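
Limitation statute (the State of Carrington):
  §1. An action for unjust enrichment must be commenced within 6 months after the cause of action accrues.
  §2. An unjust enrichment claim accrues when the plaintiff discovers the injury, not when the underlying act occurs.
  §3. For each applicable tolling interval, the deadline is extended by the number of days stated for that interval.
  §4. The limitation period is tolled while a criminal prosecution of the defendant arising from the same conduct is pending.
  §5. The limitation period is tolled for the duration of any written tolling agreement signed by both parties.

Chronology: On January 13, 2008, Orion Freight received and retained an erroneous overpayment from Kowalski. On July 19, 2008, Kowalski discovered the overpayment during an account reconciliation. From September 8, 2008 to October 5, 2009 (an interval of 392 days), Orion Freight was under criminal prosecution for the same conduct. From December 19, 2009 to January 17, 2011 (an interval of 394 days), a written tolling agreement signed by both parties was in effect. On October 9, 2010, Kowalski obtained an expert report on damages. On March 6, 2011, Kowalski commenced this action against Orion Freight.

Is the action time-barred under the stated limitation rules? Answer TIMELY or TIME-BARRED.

Under the discovery rule, the claim accrued on July 19, 2008, when Kowalski discovered the injury — not on the January 13, 2008 date of the underlying act.
Adding the 6 months base period to July 19, 2008 gives a deadline of January 19, 2009, before any tolling.
Because the pending criminal prosecution ran from September 8, 2008 to October 5, 2009, the deadline is extended by 392 days to February 15, 2010.
The period was tolled for 394 days by the written tolling agreement (December 19, 2009 to January 17, 2011), pushing the deadline to March 16, 2011.
The other events in the timeline have no effect on the limitation period under the stated rules.
The March 6, 2011 filing precedes the March 16, 2011 deadline; the claim is timely.

TIMELY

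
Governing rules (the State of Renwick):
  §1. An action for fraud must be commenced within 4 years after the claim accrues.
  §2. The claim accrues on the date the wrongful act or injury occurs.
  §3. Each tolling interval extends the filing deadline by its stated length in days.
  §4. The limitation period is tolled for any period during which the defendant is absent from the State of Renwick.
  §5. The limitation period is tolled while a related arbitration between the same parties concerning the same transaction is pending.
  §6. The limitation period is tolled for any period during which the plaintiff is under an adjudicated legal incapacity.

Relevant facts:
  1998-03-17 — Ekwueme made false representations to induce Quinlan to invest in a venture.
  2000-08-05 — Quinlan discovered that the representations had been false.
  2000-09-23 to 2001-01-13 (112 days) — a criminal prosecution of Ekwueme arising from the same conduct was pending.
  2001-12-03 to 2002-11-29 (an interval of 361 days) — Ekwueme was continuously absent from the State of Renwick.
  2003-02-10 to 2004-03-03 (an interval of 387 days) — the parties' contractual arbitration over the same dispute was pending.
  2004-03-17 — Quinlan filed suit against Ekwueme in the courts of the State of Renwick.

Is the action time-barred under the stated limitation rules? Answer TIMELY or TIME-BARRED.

TIMELY

Accrual is governed by the date of the act, so the period began to run on 1998-03-17; the later discovery on 2000-08-05 is irrelevant under the stated rule.
4 years from 1998-03-17 is 2002-03-17.
The defendant's absence from the jurisdiction from 2001-12-03 to 2002-11-29 tolled the period for 361 days, extending the deadline to 2003-03-13.
The period was tolled for 387 days by the pending related arbitration (2003-02-10 to 2004-03-03), pushing the deadline to 2004-04-03.
The pending criminal prosecution from 2000-09-23 to 2001-01-13 does not toll the period, because no stated rule makes a criminal prosecution a tolling event.
Filing on 2004-03-17 beat the 2004-04-03 deadline — the action is timely.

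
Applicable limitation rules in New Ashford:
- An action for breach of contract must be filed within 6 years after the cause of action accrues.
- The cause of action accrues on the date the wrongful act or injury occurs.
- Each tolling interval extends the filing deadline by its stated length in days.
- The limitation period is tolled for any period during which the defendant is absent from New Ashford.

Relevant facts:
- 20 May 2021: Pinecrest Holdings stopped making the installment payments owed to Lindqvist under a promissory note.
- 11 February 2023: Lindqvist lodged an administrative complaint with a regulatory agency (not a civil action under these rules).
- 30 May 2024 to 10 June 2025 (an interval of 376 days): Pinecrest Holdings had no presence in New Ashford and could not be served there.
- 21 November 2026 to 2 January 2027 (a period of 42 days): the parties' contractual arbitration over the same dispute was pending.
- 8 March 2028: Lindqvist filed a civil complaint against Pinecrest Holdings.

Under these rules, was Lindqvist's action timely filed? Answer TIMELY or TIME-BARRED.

The cause of action accrued on 20 May 2021, the date of the act.
The untolled deadline — 6 years after 20 May 2021 — is 20 May 2027.
The period was tolled for 376 days by the defendant's absence from the jurisdiction (30 May 2024 to 10 June 2025), pushing the deadline to 30 May 2028.
No stated provision tolls the period for a pending arbitration, so the interval from 21 November 2026 to 2 January 2027 has no effect on the deadline.
Nothing else in the chronology tolls or restarts the period.
Lindqvist filed on 8 March 2028, before the 30 May 2028 deadline, so the action is timely.

TIMELY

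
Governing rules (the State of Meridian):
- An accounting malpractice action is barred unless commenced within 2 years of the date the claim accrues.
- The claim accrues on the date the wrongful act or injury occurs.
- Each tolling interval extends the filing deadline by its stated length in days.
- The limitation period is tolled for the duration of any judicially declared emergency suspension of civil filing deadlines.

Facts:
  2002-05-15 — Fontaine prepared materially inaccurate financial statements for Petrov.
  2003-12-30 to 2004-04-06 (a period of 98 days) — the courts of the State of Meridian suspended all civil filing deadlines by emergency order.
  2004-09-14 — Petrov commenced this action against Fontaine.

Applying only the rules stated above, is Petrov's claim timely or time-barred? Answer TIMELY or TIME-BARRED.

The claim accrued on 2002-05-15, the date of the act.
The untolled deadline — 2 years after 2002-05-15 — is 2004-05-15.
The period was tolled for 98 days by the emergency suspension of filing deadlines (2003-12-30 to 2004-04-06), pushing the deadline to 2004-08-21.
Filing on 2004-09-14 missed the 2004-08-21 deadline — the action is time-barred.

TIME-BARRED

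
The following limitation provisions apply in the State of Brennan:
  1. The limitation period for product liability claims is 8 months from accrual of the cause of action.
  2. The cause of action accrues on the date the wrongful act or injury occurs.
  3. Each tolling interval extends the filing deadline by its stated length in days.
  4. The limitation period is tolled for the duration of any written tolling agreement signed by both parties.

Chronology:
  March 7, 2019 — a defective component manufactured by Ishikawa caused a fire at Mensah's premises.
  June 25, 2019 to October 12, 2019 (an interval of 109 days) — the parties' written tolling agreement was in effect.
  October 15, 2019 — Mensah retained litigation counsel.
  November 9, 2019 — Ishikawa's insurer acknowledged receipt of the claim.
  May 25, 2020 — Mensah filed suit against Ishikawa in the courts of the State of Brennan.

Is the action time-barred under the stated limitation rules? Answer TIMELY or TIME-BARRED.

The claim accrued on March 7, 2019, when the wrongful act occurred.
8 months from March 7, 2019 is November 7, 2019.
Because the written tolling agreement ran from June 25, 2019 to October 12, 2019, the deadline is extended by 109 days to February 24, 2020.
The other events in the timeline have no effect on the limitation period under the stated rules.
Filing on May 25, 2020 missed the February 24, 2020 deadline — the action is time-barred.

TIME-BARRED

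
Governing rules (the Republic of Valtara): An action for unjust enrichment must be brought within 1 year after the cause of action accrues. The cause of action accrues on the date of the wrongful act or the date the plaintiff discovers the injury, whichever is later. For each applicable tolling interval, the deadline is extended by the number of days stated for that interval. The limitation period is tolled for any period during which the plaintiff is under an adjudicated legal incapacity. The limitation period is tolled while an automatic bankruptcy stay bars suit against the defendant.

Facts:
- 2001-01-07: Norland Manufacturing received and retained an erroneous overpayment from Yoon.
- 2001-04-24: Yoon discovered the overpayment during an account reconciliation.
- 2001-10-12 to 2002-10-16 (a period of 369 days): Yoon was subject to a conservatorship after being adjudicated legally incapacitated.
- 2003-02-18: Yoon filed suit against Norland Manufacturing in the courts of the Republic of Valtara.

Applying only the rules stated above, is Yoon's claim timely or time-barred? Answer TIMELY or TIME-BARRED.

TIMELY

The claim accrued on 2001-04-24 — the later of the 2001-01-07 act and the 2001-04-24 discovery.
Adding the 1 year base period to 2001-04-24 gives a deadline of 2002-04-24, before any tolling.
Because the plaintiff's legal incapacity ran from 2001-10-12 to 2002-10-16, the deadline is extended by 369 days to 2003-04-28.
The 2003-02-18 filing precedes the 2003-04-28 deadline; the claim is timely.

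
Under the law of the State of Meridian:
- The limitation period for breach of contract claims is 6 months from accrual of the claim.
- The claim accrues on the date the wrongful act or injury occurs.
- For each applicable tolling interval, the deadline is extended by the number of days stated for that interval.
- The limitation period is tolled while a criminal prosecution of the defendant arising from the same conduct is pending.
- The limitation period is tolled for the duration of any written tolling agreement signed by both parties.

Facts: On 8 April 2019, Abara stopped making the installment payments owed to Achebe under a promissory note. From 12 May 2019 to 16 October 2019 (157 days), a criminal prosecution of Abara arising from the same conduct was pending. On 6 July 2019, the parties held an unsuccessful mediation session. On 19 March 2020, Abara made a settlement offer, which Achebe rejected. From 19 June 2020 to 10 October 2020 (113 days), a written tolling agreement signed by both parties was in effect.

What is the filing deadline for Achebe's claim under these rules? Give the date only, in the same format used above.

The claim accrued on 8 April 2019, when the wrongful act occurred.
Adding the 6 months base period to 8 April 2019 gives a deadline of 8 October 2019, before any tolling.
The pending criminal prosecution from 12 May 2019 to 16 October 2019 tolled the period for 157 days, extending the deadline to 13 March 2020.
By the time the written tolling agreement began on 19 June 2020, the limitation period had already expired on 13 March 2020; that interval cannot revive it.
None of the other events listed affects the running of the period under the stated rules.

13 March 2020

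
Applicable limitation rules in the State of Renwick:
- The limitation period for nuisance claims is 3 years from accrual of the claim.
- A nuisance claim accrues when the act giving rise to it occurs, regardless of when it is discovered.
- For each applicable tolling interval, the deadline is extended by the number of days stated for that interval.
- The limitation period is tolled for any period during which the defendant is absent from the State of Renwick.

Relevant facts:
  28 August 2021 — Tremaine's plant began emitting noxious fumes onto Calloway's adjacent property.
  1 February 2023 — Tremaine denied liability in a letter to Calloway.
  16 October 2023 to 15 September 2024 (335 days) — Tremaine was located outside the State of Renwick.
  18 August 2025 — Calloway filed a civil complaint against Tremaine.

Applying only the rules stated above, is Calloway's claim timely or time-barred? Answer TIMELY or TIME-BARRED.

The limitation period began to run on 28 August 2021.
The untolled deadline — 3 years after 28 August 2021 — is 28 August 2024.
The period was tolled for 335 days by the defendant's absence from the jurisdiction (16 October 2023 to 15 September 2024), pushing the deadline to 29 July 2025.
The other events in the timeline have no effect on the limitation period under the stated rules.
The 18 August 2025 filing falls after the 29 July 2025 deadline; the claim is time-barred.

TIME-BARRED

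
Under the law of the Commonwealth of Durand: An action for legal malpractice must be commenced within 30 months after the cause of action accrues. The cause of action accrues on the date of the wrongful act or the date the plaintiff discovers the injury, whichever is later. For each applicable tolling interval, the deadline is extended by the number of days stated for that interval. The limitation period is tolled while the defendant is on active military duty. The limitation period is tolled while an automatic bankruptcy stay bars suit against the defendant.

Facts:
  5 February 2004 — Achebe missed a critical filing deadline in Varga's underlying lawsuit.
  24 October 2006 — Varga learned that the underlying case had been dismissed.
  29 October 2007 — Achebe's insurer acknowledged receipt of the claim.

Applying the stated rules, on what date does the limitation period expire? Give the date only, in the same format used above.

24 April 2009

Because discovery on 24 October 2006 post-dates the 5 February 2004 act, accrual under the later-of rule falls on 24 October 2006.
The untolled deadline — 30 months after 24 October 2006 — is 24 April 2009.
Nothing else in the chronology tolls or restarts the period.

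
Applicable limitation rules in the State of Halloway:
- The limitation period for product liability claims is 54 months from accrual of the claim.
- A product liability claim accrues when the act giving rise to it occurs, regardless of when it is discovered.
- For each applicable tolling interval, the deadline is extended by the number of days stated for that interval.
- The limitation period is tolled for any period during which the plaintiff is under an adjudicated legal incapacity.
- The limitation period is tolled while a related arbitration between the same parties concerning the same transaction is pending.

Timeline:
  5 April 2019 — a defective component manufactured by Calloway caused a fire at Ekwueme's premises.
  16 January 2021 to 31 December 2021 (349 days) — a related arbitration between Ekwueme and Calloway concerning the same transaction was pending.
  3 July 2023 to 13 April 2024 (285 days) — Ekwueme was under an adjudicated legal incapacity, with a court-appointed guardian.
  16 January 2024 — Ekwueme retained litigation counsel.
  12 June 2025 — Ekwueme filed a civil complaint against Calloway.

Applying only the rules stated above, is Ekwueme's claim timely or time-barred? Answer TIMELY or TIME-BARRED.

TIMELY

The claim accrued on 5 April 2019, when the wrongful act occurred.
The untolled deadline — 54 months after 5 April 2019 — is 5 October 2023.
The pending related arbitration from 16 January 2021 to 31 December 2021 tolled the period for 349 days, extending the deadline to 18 September 2024.
The plaintiff's legal incapacity from 3 July 2023 to 13 April 2024 tolled the period for 285 days, extending the deadline to 30 June 2025.
None of the other events listed affects the running of the period under the stated rules.
The 12 June 2025 filing precedes the 30 June 2025 deadline; the claim is timely.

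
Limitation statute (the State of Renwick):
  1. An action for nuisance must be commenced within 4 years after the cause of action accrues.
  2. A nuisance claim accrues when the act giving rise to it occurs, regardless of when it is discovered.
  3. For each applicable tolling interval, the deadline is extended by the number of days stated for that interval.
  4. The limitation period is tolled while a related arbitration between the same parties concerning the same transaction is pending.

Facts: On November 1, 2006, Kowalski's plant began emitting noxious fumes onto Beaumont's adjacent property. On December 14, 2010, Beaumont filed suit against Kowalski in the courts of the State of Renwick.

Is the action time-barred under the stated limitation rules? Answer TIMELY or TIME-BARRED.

The cause of action accrued on November 1, 2006, the date of the act.
Adding the 4 years base period to November 1, 2006 gives a deadline of November 1, 2010, before any tolling.
Beaumont filed on December 14, 2010, after the November 1, 2010 deadline, so the action is time-barred.

TIME-BARRED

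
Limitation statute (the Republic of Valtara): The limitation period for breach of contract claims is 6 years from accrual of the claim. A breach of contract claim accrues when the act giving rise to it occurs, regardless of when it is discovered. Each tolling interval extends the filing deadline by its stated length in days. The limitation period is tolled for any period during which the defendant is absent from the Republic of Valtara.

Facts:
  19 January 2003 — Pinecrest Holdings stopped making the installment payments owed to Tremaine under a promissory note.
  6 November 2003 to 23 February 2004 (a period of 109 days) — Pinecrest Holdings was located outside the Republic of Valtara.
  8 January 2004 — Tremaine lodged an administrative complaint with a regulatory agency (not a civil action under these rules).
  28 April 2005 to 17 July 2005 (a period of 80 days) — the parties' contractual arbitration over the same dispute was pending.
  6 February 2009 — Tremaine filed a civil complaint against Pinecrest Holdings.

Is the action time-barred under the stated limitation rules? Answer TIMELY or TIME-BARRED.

The limitation period began to run on 19 January 2003.
The untolled deadline — 6 years after 19 January 2003 — is 19 January 2009.
The defendant's absence from the jurisdiction from 6 November 2003 to 23 February 2004 tolled the period for 109 days, extending the deadline to 8 May 2009.
The pending related arbitration from 28 April 2005 to 17 July 2005 does not toll the period, because no stated rule makes a pending arbitration a tolling event.
The other events in the timeline have no effect on the limitation period under the stated rules.
The 6 February 2009 filing precedes the 8 May 2009 deadline; the claim is timely.

TIMELY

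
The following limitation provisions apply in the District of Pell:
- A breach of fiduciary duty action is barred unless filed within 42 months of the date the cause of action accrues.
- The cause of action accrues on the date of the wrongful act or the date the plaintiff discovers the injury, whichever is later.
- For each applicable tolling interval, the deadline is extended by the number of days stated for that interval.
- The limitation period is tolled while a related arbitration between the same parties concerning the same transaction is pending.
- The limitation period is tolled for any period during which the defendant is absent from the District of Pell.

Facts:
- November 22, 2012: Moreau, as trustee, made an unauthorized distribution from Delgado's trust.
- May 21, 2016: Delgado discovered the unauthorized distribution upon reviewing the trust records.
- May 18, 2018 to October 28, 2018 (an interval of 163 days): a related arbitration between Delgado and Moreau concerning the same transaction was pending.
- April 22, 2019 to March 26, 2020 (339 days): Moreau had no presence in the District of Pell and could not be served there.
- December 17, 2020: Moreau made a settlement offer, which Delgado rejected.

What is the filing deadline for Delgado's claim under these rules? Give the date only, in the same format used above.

April 6, 2021

Because discovery on May 21, 2016 post-dates the November 22, 2012 act, accrual under the later-of rule falls on May 21, 2016.
42 months from May 21, 2016 is November 21, 2019.
The period was tolled for 163 days by the pending related arbitration (May 18, 2018 to October 28, 2018), pushing the deadline to May 2, 2020.
The defendant's absence from the jurisdiction from April 22, 2019 to March 26, 2020 tolled the period for 339 days, extending the deadline to April 6, 2021.
Nothing else in the chronology tolls or restarts the period.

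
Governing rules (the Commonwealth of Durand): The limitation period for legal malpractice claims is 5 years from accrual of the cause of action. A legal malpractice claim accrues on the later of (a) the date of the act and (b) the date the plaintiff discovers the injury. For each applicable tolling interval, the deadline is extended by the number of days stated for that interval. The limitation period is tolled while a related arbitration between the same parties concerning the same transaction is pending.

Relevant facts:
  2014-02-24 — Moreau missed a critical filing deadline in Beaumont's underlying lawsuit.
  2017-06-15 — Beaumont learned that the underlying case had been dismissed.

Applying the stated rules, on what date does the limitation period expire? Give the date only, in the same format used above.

Because discovery on 2017-06-15 post-dates the 2014-02-24 act, accrual under the later-of rule falls on 2017-06-15.
5 years from 2017-06-15 is 2022-06-15.

2022-06-15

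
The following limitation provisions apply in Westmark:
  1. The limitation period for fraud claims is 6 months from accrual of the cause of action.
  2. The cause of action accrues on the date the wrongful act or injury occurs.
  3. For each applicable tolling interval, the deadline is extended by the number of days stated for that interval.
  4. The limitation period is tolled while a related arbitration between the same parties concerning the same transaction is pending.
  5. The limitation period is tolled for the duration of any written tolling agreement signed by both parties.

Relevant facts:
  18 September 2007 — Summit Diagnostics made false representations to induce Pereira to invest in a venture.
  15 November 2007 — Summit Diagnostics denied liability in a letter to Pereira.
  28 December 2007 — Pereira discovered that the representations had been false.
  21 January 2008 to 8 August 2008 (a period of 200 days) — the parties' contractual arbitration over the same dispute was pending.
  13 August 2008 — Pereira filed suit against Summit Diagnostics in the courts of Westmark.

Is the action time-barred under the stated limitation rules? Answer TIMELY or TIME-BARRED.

TIMELY

The claim accrued on 18 September 2007, when the wrongful act occurred; under the stated occurrence rule the 28 December 2007 discovery does not delay accrual.
Adding the 6 months base period to 18 September 2007 gives a deadline of 18 March 2008, before any tolling.
The period was tolled for 200 days by the pending related arbitration (21 January 2008 to 8 August 2008), pushing the deadline to 4 October 2008.
None of the other events listed affects the running of the period under the stated rules.
The 13 August 2008 filing precedes the 4 October 2008 deadline; the claim is timely.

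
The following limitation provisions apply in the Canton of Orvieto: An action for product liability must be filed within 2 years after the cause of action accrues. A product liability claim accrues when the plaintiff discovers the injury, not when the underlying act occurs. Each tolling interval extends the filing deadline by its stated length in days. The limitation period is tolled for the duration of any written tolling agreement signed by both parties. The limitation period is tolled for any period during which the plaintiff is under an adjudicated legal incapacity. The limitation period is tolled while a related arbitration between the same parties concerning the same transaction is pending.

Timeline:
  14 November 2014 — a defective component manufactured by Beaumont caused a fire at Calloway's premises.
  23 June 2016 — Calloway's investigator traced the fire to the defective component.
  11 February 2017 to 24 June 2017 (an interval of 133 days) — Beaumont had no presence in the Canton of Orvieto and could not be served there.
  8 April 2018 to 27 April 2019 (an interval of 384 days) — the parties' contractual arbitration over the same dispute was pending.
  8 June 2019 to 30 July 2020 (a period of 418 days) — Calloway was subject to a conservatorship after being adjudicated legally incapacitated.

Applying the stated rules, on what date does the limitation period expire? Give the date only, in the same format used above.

Under the discovery rule, the claim accrued on 23 June 2016, when Calloway discovered the injury — not on the 14 November 2014 date of the underlying act.
2 years from 23 June 2016 is 23 June 2018.
Because the pending related arbitration ran from 8 April 2018 to 27 April 2019, the deadline is extended by 384 days to 12 July 2019.
The period was tolled for 418 days by the plaintiff's legal incapacity (8 June 2019 to 30 July 2020), pushing the deadline to 2 September 2020.
Although the defendant's absence ran from 11 February 2017 to 24 June 2017, the stated rules do not make that a tolling event, so it is disregarded.

2 September 2020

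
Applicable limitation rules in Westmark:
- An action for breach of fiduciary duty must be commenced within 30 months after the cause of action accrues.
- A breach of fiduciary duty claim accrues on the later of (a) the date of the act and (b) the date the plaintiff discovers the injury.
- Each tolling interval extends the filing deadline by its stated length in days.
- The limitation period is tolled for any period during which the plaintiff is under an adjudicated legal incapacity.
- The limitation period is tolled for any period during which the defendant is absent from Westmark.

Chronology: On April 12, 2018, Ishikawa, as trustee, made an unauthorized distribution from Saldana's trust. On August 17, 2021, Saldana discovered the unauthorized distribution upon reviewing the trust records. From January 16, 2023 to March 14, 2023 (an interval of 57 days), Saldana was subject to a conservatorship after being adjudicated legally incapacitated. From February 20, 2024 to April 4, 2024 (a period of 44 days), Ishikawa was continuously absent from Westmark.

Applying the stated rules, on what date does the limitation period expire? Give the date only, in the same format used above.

May 28, 2024

The claim accrued on August 17, 2021 — the later of the April 12, 2018 act and the August 17, 2021 discovery.
30 months from August 17, 2021 is February 17, 2024.
Because the plaintiff's legal incapacity ran from January 16, 2023 to March 14, 2023, the deadline is extended by 57 days to April 14, 2024.
The defendant's absence from the jurisdiction from February 20, 2024 to April 4, 2024 tolled the period for 44 days, extending the deadline to May 28, 2024.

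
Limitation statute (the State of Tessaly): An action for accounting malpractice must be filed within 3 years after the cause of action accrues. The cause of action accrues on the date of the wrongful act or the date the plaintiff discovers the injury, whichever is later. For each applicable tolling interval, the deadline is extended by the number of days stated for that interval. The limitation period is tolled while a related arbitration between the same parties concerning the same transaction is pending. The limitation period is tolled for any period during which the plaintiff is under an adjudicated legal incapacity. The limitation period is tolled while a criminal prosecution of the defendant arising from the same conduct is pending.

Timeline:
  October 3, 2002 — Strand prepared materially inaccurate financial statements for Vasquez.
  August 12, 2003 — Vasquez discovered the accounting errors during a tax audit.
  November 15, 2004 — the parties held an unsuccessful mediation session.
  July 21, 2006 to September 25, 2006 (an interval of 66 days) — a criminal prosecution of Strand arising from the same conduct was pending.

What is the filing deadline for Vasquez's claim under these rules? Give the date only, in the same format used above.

Taking the later of the act (October 3, 2002) and discovery (August 12, 2003), the claim accrued on August 12, 2003.
Adding the 3 years base period to August 12, 2003 gives a deadline of August 12, 2006, before any tolling.
The period was tolled for 66 days by the pending criminal prosecution (July 21, 2006 to September 25, 2006), pushing the deadline to October 17, 2006.
None of the other events listed affects the running of the period under the stated rules.

October 17, 2006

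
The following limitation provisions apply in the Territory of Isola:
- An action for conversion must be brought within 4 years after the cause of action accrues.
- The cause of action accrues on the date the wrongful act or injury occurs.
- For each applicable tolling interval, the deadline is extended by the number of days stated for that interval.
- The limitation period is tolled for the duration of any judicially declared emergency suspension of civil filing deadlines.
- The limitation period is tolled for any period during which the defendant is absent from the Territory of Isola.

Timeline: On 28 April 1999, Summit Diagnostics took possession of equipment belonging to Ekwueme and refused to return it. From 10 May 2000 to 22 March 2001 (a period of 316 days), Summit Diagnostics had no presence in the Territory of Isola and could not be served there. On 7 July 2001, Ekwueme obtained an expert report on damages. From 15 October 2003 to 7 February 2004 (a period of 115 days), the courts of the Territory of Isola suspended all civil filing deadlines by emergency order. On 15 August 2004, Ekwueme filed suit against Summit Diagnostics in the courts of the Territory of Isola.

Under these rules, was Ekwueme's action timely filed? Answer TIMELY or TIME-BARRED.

TIME-BARRED

The claim accrued on 28 April 1999, when the wrongful act occurred.
Adding the 4 years base period to 28 April 1999 gives a deadline of 28 April 2003, before any tolling.
The period was tolled for 316 days by the defendant's absence from the jurisdiction (10 May 2000 to 22 March 2001), pushing the deadline to 9 March 2004.
The emergency suspension of filing deadlines from 15 October 2003 to 7 February 2004 tolled the period for 115 days, extending the deadline to 2 July 2004.
The other events in the timeline have no effect on the limitation period under the stated rules.
Ekwueme filed on 15 August 2004, after the 2 July 2004 deadline, so the action is time-barred.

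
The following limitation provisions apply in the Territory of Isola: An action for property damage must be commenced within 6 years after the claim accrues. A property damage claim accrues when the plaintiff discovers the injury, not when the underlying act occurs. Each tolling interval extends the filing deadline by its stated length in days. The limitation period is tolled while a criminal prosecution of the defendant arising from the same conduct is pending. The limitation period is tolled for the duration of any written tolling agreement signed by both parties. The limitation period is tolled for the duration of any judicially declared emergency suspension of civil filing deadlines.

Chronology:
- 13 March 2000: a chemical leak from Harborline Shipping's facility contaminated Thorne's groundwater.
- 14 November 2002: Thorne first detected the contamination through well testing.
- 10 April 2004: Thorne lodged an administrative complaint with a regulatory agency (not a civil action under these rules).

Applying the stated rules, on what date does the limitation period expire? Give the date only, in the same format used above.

14 November 2008

The claim did not accrue until Thorne discovered the injury on 14 November 2002; the 13 March 2000 act date does not start the clock under the stated rule.
Adding the 6 years base period to 14 November 2002 gives a deadline of 14 November 2008, before any tolling.
Nothing else in the chronology tolls or restarts the period.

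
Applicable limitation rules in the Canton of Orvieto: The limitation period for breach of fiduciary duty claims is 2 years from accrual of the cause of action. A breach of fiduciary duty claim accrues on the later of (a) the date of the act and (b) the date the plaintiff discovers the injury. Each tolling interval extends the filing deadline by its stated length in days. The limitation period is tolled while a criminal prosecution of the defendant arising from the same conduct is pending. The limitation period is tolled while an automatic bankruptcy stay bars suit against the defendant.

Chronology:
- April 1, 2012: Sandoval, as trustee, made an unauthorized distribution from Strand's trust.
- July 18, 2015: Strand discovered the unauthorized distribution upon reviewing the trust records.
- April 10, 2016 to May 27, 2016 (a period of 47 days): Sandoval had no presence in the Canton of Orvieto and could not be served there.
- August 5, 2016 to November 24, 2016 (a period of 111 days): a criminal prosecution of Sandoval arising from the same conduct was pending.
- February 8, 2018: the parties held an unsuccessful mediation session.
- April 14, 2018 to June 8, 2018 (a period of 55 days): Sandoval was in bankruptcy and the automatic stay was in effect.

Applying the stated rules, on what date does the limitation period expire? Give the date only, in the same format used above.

Because discovery on July 18, 2015 post-dates the April 1, 2012 act, accrual under the later-of rule falls on July 18, 2015.
The untolled deadline — 2 years after July 18, 2015 — is July 18, 2017.
Because the pending criminal prosecution ran from August 5, 2016 to November 24, 2016, the deadline is extended by 111 days to November 6, 2017.
The automatic bankruptcy stay starting April 14, 2018 came too late — the period had run on November 6, 2017 — and so does not extend the deadline.
No stated provision tolls the period for the defendant's absence, so the interval from April 10, 2016 to May 27, 2016 has no effect on the deadline.
None of the other events listed affects the running of the period under the stated rules.

November 6, 2017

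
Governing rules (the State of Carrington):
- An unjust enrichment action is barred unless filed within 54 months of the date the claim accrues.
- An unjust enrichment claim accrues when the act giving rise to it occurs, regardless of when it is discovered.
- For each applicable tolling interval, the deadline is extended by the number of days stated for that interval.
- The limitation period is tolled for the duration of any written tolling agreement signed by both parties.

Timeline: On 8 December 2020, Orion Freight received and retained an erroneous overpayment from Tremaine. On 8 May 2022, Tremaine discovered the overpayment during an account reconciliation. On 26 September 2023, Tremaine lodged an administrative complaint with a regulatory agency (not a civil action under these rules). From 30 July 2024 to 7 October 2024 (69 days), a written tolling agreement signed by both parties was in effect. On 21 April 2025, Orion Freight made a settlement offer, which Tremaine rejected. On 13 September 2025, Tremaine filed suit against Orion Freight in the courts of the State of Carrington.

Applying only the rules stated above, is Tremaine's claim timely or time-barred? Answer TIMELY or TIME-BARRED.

Accrual is governed by the date of the act, so the period began to run on 8 December 2020; the later discovery on 8 May 2022 is irrelevant under the stated rule.
Adding the 54 months base period to 8 December 2020 gives a deadline of 8 June 2025, before any tolling.
Because the written tolling agreement ran from 30 July 2024 to 7 October 2024, the deadline is extended by 69 days to 16 August 2025.
The other events in the timeline have no effect on the limitation period under the stated rules.
Filing on 13 September 2025 missed the 16 August 2025 deadline — the action is time-barred.

TIME-BARRED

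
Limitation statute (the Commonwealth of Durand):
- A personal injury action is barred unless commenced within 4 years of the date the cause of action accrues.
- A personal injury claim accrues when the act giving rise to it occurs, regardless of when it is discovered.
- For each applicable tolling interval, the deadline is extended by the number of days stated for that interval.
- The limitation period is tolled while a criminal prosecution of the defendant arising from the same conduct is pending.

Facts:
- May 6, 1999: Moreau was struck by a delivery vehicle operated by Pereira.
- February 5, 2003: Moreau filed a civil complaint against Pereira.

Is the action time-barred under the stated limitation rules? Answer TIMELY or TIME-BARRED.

The limitation period began to run on May 6, 1999.
The untolled deadline — 4 years after May 6, 1999 — is May 6, 2003.
Filing on February 5, 2003 beat the May 6, 2003 deadline — the action is timely.

TIMELY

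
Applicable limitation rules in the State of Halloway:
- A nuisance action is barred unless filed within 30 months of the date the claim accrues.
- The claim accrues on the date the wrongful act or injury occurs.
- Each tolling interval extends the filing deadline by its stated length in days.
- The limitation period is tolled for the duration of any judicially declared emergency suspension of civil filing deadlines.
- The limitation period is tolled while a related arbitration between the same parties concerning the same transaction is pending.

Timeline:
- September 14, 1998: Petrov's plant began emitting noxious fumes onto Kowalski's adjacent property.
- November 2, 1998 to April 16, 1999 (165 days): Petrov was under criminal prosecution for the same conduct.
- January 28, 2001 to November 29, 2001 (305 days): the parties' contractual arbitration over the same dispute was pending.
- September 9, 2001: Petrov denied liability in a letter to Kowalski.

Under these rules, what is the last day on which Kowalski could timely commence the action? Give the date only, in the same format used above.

January 13, 2002

The limitation period began to run on September 14, 1998.
30 months from September 14, 1998 is March 14, 2001.
The pending related arbitration from January 28, 2001 to November 29, 2001 tolled the period for 305 days, extending the deadline to January 13, 2002.
Although a criminal prosecution ran from November 2, 1998 to April 16, 1999, the stated rules do not make that a tolling event, so it is disregarded.
The other events in the timeline have no effect on the limitation period under the stated rules.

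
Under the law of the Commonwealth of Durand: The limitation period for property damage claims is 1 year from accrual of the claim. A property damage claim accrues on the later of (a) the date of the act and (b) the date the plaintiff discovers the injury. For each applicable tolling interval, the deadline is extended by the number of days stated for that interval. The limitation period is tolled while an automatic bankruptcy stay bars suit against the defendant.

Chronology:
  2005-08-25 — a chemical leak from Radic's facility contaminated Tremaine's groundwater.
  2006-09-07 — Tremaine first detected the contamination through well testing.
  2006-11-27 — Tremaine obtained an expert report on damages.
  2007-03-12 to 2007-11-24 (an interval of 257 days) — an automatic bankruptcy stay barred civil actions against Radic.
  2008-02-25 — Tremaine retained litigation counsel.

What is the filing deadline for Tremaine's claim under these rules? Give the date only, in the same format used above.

Taking the later of the act (2005-08-25) and discovery (2006-09-07), the claim accrued on 2006-09-07.
1 year from 2006-09-07 is 2007-09-07.
Because the automatic bankruptcy stay ran from 2007-03-12 to 2007-11-24, the deadline is extended by 257 days to 2008-05-21.
Nothing else in the chronology tolls or restarts the period.

2008-05-21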